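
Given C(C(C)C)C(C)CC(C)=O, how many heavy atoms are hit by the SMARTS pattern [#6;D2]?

The query [#6;D2] means: any carbon bonded to exactly two heavy atoms.
Check the 10 heavy atoms by environment: 2× C (D2) → match; 3× C (D3) → no; 4× C (D1) → no; 1× O (D1) → no.
That gives 2 matching atoms.

2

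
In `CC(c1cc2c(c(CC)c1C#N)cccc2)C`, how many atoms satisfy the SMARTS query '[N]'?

1

Check the 17 heavy atoms by environment: 10× c (aromatic) → no; 6× C → no; 1× N → match.
That gives 1 matching atom.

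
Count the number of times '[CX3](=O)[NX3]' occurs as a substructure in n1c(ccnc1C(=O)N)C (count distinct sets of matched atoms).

1

[CX3](=O)[NX3] is the SMARTS for an amide: a carbonyl carbon bonded to a trivalent nitrogen.
Exactly one fragment in the molecule meets all constraints, giving 1 match.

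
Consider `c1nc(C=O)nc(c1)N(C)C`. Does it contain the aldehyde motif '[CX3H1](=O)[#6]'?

Yes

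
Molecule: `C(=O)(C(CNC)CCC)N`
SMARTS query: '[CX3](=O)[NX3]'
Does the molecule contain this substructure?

Yes

The pattern [CX3](=O)[NX3] describes a carbonyl carbon bonded to a trivalent nitrogen — an amide.
The molecule carries a primary amide (-C(=O)NH2), whose atoms satisfy every constraint of the query, so the pattern matches.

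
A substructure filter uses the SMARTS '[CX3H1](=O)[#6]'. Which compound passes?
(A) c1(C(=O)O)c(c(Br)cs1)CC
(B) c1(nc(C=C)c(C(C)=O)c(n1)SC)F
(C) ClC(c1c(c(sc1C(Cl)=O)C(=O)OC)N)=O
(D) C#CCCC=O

[CX3H1](=O)[#6] describes an sp2 carbon with one H, double-bonded to O and single-bonded to carbon (an aldehyde).
(A) has a carboxylic acid group (-C(=O)OH) but the carbonyl carbon has H0 and is bonded to O, not H1.
(B) has an acetyl/ketone group (-C(=O)CH3) but the carbonyl carbon has H0 (two carbon neighbours), not H1.
(C) has a methyl-ester group (-C(=O)OCH3) but the carbonyl carbon has H0, not H1.
(D) contains an aldehyde (-CHO), which satisfies every atom and bond constraint.
So the answer is (D).

D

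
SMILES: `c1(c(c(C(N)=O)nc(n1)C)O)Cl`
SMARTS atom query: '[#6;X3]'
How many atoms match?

5

The query [#6;X3] means: any carbon (aromatic or not) with three total connections.
Check the 12 heavy atoms by environment: 2× n (aromatic, X2) → no; 4× c (aromatic, X3) → match; 1× O (X2) → no; 1× Cl (X1) → no; 1× C (X3) → match; 1× O (X1) → no; 1× N (X3) → no; 1× C (X4) → no.
Summing the matching environments: 4 + 1 = 5 matching atoms.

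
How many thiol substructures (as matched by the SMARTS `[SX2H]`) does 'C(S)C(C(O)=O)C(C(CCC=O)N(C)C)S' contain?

2

[SX2H] is the SMARTS for a thiol: an aliphatic sulfur with two connections, one being H.
The molecule carries 2 separate instances of a thiol (-SH) meeting every constraint; each maps to a distinct set of atoms, giving 2 matches.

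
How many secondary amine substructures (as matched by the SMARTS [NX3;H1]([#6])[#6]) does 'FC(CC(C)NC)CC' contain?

[NX3;H1]([#6])[#6] is the SMARTS for a secondary amine: a trivalent nitrogen with one H, bonded to two carbons.
Exactly one fragment in the molecule meets all constraints, giving 1 match.

1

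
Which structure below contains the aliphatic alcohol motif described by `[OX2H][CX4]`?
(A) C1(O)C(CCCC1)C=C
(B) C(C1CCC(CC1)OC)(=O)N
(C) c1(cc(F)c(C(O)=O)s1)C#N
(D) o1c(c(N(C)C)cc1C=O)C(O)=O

A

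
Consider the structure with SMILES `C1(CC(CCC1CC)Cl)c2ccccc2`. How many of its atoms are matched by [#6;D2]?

9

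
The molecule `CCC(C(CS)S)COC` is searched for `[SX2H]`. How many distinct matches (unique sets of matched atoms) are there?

2

[SX2H] is the SMARTS for a thiol: an aliphatic sulfur with two connections, one being H.
The molecule carries 2 separate instances of a thiol (-SH) meeting every constraint; each maps to a distinct set of atoms, giving 2 matches.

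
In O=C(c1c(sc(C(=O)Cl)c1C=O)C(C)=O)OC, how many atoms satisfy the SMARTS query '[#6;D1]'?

2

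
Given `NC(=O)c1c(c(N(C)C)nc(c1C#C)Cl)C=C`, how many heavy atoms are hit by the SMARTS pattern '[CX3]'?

3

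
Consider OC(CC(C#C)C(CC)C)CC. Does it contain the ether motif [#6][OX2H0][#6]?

The pattern [#6][OX2H0][#6] describes an aliphatic oxygen bridging two carbons with no H on the oxygen — an ether.
The closest candidate here is a hydroxyl group (-OH), but the oxygen has H1, not H0 bridging two carbons. No other fragment satisfies the full query, so there is no match.

No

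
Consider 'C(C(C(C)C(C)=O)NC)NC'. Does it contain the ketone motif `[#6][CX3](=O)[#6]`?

The pattern [#6][CX3](=O)[#6] describes a carbonyl carbon (no H) flanked by two carbons — a ketone.
The molecule carries an acetyl/ketone group (-C(=O)CH3), whose atoms satisfy every constraint of the query, so the pattern matches.

Yes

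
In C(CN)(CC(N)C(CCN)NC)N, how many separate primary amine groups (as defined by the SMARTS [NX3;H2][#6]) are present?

4

[NX3;H2][#6] is the SMARTS for a primary amine: a trivalent nitrogen with two H attached to carbon.
The molecule carries 4 separate instances of a primary amino group (-NH2) meeting every constraint; each maps to a distinct set of atoms, giving 4 matches.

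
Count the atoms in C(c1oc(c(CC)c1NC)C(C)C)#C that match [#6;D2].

2

Check the 14 heavy atoms by environment: 1× o (aromatic, D2) → no; 4× c (aromatic, D3) → no; 2× C (D2) → match; 5× C (D1) → no; 1× C (D3) → no; 1× N (D2) → no.
That gives 2 matching atoms.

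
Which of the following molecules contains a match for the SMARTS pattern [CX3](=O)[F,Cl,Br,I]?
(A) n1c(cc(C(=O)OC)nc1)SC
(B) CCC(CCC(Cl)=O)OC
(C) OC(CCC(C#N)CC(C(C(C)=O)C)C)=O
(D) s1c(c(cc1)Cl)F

B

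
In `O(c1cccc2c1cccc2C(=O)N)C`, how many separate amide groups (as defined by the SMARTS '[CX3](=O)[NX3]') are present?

1

[CX3](=O)[NX3] is the SMARTS for an amide: a carbonyl carbon bonded to a trivalent nitrogen.
Exactly one fragment in the molecule meets all constraints, giving 1 match.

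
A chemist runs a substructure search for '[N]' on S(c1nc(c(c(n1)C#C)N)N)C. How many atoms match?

2

The query [N] means: uppercase N matches aliphatic (non-aromatic) nitrogen only.
Check the 12 heavy atoms by environment: 2× n (aromatic) → no; 4× c (aromatic) → no; 1× S → no; 3× C → no; 2× N → match.
That gives 2 matching atoms.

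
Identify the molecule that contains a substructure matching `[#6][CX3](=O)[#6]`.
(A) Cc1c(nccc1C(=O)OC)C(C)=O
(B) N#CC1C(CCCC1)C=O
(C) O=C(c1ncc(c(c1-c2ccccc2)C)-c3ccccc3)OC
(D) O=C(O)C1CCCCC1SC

A

[#6][CX3](=O)[#6] describes a carbonyl carbon (no H) flanked by two carbons (a ketone).
(A) contains an acetyl/ketone group (-C(=O)CH3), which satisfies every atom and bond constraint.
(B) has an aldehyde (-CHO) but the carbonyl carbon has H1, so it is not flanked by two carbons.
(C) has a methyl-ester group (-C(=O)OCH3) but one neighbour of the carbonyl carbon is O, not C.
(D) has a carboxylic acid group (-C(=O)OH) but one neighbour of the carbonyl carbon is O, not C.
So the answer is (A).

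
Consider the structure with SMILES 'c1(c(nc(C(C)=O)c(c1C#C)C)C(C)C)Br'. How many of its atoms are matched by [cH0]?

Check the 16 heavy atoms by environment: 1× n (aromatic, H0) → no; 5× c (aromatic, H0) → match; 1× Br (H0) → no; 2× C (H0) → no; 2× C (H1) → no; 4× C (H3) → no; 1× O (H0) → no.
That gives 5 matching atoms.

5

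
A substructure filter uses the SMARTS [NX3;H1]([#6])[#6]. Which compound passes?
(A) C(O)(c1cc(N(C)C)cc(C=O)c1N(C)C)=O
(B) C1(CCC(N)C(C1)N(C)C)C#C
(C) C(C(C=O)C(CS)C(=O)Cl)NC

C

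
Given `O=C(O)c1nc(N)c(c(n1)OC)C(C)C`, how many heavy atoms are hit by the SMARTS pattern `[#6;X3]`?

5

Check the 15 heavy atoms by environment: 2× n (aromatic, X2) → no; 4× c (aromatic, X3) → match; 4× C (X4) → no; 1× N (X3) → no; 2× O (X2) → no; 1× C (X3) → match; 1× O (X1) → no.
Summing the matching environments: 4 + 1 = 5 matching atoms.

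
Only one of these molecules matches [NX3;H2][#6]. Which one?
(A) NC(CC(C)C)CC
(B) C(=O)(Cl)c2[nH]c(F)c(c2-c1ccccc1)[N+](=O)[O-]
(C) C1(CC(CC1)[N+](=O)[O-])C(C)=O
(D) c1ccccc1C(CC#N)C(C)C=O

[NX3;H2][#6] describes a trivalent nitrogen with two H attached to carbon (a primary amine).
(A) contains a primary amino group (-NH2), which satisfies every atom and bond constraint.
(B) has a nitro group (-[N+](=O)[O-]) but the nitrogen is [N+] with no H, not NX3H2.
(C) has a nitro group (-[N+](=O)[O-]) but the nitrogen is [N+] with no H, not NX3H2.
(D) has a nitrile (-C#N) but the nitrogen is NX1 (triple-bonded), not NX3 with two H.
So the answer is (A).

A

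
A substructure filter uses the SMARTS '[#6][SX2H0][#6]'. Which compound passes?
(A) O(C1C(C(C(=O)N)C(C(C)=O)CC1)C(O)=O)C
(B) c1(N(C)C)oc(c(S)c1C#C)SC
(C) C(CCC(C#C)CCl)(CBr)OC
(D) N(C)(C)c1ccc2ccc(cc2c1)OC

B

[#6][SX2H0][#6] describes an aliphatic sulfur bridging two carbons with no H on the sulfur (a thioether).
(A) has a methoxy ether (-OCH3) but the bridging atom is O, not S.
(B) contains a methylthio ether (-SCH3), which satisfies every atom and bond constraint.
(C) has a methoxy ether (-OCH3) but the bridging atom is O, not S.
(D) has a methoxy ether (-OCH3) but the bridging atom is O, not S.
So the answer is (B).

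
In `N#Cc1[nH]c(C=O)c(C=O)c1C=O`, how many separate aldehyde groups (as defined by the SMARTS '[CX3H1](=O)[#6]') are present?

3

[CX3H1](=O)[#6] is the SMARTS for an aldehyde: an sp2 carbon with one H, double-bonded to O and single-bonded to carbon.
The molecule carries 3 separate instances of an aldehyde (-CHO) meeting every constraint; each maps to a distinct set of atoms, giving 3 matches.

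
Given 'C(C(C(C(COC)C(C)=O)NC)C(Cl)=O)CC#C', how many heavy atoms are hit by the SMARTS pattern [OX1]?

2

The query [OX1] means: aliphatic oxygen with one total connection — typically a carbonyl =O or an oxide.
Check the 18 heavy atoms by environment: 9× C (X4) → no; 1× O (X2) → no; 2× C (X3) → no; 2× O (X1) → match; 1× Cl (X1) → no; 2× C (X2) → no; 1× N (X3) → no.
That gives 2 matching atoms.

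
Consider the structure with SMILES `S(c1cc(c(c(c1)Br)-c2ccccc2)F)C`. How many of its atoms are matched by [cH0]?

5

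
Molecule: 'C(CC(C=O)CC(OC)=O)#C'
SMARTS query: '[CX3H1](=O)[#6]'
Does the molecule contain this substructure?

Yes

The pattern [CX3H1](=O)[#6] describes an sp2 carbon with one H, double-bonded to O and single-bonded to carbon — an aldehyde.
The molecule carries an aldehyde (-CHO), whose atoms satisfy every constraint of the query, so the pattern matches.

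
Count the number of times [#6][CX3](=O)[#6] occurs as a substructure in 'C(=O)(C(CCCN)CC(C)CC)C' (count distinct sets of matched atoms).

1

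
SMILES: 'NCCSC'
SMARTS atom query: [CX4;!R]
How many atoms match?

The query [CX4;!R] means: aliphatic carbon with four total connections, not in a ring.
Check the 5 heavy atoms by environment: 3× C (X4, acyclic) → match; 1× N (X3, acyclic) → no; 1× S (X2, acyclic) → no.
That gives 3 matching atoms.

3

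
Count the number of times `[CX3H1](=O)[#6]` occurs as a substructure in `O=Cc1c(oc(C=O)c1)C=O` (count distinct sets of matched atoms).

3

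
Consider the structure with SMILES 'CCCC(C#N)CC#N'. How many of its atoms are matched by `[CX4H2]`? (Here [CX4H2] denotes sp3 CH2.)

3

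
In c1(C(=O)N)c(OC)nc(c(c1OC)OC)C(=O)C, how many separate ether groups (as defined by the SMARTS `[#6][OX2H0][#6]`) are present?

3

[#6][OX2H0][#6] is the SMARTS for an ether: an aliphatic oxygen bridging two carbons with no H on the oxygen.
The molecule carries 3 separate instances of a methoxy ether (-OCH3) meeting every constraint; each maps to a distinct set of atoms, giving 3 matches.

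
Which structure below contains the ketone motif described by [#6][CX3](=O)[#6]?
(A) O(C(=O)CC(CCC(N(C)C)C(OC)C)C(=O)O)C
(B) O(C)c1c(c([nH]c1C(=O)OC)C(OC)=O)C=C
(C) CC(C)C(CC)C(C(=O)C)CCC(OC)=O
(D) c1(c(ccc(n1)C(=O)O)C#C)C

C

[#6][CX3](=O)[#6] describes a carbonyl carbon (no H) flanked by two carbons (a ketone).
(A) has a carboxylic acid group (-C(=O)OH) but one neighbour of the carbonyl carbon is O, not C.
(B) has a methyl-ester group (-C(=O)OCH3) but one neighbour of the carbonyl carbon is O, not C.
(C) contains an acetyl/ketone group (-C(=O)CH3), which satisfies every atom and bond constraint.
(D) has a carboxylic acid group (-C(=O)OH) but one neighbour of the carbonyl carbon is O, not C.
So the answer is (C).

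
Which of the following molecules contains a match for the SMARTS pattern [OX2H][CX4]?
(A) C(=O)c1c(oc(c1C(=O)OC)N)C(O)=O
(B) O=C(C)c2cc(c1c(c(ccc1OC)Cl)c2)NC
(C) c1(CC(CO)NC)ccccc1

[OX2H][CX4] describes a hydroxyl oxygen bound to an sp3 (X4) carbon (an aliphatic alcohol).
(A) has a carboxylic acid group (-C(=O)OH) but the -OH is on a CX3 carbonyl carbon, not a CX4 carbon.
(B) has a methoxy ether (-OCH3) but the oxygen has H0 (ether), not H1.
(C) contains a hydroxyl group (-OH), which satisfies every atom and bond constraint.
So the answer is (C).

C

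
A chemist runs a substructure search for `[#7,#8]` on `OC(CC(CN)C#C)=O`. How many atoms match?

3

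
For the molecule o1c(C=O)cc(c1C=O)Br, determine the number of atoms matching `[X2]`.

1

The query [X2] means: any atom with exactly two total connections (bonds + H).
Check the 10 heavy atoms by environment: 1× o (aromatic, X2) → match; 4× c (aromatic, X3) → no; 2× C (X3) → no; 2× O (X1) → no; 1× Br (X1) → no.
That gives 1 matching atom.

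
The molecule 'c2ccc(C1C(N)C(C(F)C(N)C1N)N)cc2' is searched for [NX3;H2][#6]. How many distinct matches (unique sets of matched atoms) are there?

4

[NX3;H2][#6] is the SMARTS for a primary amine: a trivalent nitrogen with two H attached to carbon.
The molecule carries 4 separate instances of a primary amino group (-NH2) meeting every constraint; each maps to a distinct set of atoms, giving 4 matches.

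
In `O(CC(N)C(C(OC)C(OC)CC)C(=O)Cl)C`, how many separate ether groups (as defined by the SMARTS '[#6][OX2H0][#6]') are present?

3

[#6][OX2H0][#6] is the SMARTS for an ether: an aliphatic oxygen bridging two carbons with no H on the oxygen.
The molecule carries 3 separate instances of a methoxy ether (-OCH3) meeting every constraint; each maps to a distinct set of atoms, giving 3 matches.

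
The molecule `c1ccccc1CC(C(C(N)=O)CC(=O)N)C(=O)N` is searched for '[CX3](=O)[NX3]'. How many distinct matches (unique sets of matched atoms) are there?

3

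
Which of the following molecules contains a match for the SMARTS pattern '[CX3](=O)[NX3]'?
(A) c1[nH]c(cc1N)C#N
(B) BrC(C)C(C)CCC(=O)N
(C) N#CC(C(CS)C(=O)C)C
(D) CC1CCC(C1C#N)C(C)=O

B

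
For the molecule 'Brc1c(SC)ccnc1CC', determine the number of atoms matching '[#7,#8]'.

1

Check the 11 heavy atoms by environment: 1× n (aromatic) → match; 5× c (aromatic) → no; 3× C → no; 1× S → no; 1× Br → no.
That gives 1 matching atom.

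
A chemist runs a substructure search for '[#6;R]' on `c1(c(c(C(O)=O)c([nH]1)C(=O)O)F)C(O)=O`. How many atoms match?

4

The query [#6;R] means: carbon that is part of a ring.
Check the 15 heavy atoms by environment: 1× n (aromatic, in 5-ring) → no; 4× c (aromatic, in 5-ring) → match; 3× C (acyclic) → no; 6× O (acyclic) → no; 1× F (acyclic) → no.
That gives 4 matching atoms.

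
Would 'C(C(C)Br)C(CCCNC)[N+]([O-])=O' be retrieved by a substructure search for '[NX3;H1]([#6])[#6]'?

Yes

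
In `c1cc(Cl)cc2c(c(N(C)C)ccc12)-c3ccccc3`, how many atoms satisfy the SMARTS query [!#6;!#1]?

The query [!#6;!#1] means: not carbon and not hydrogen — any heteroatom.
Check the 20 heavy atoms by environment: 16× c (aromatic) → no; 1× N → match; 2× C → no; 1× Cl → match.
Summing the matching environments: 1 + 1 = 2 matching atoms.

2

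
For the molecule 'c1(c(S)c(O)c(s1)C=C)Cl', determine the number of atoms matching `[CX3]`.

2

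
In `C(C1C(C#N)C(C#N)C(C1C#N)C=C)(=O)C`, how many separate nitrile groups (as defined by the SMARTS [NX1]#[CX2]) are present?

[NX1]#[CX2] is the SMARTS for a nitrile: a nitrogen triple-bonded to a two-connected carbon.
The molecule carries 3 separate instances of a nitrile (-C#N) meeting every constraint; each maps to a distinct set of atoms, giving 3 matches.

3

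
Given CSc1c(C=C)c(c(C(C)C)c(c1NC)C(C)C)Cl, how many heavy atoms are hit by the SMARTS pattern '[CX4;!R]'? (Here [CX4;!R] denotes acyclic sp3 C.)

8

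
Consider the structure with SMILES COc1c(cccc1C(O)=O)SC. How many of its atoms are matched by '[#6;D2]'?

3

The query [#6;D2] means: any carbon bonded to exactly two heavy atoms.
Check the 13 heavy atoms by environment: 3× c (aromatic, D3) → no; 3× c (aromatic, D2) → match; 1× S (D2) → no; 2× C (D1) → no; 1× C (D3) → no; 2× O (D1) → no; 1× O (D2) → no.
That gives 3 matching atoms.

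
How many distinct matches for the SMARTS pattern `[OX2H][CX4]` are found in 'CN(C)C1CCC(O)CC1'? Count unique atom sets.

[OX2H][CX4] is the SMARTS for an aliphatic alcohol: a hydroxyl oxygen bound to an sp3 (X4) carbon.
Exactly one fragment in the molecule meets all constraints, giving 1 match.

1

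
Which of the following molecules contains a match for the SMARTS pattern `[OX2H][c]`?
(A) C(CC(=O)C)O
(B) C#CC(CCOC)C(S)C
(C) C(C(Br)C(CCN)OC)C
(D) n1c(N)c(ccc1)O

D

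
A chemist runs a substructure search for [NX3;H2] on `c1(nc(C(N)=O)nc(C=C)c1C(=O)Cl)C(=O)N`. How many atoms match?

2

The query [NX3;H2] means: aliphatic N with 3 total connections, two of them H — an -NH2 nitrogen (amine or amide).
Check the 17 heavy atoms by environment: 2× n (aromatic, H0, X2) → no; 4× c (aromatic, H0, X3) → no; 3× C (H0, X3) → no; 3× O (H0, X1) → no; 2× N (H2, X3) → match; 1× Cl (H0, X1) → no; 1× C (H1, X3) → no; 1× C (H2, X3) → no.
That gives 2 matching atoms.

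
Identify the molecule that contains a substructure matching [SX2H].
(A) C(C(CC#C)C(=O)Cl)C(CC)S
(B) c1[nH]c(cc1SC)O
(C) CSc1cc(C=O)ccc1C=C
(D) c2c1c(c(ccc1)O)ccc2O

A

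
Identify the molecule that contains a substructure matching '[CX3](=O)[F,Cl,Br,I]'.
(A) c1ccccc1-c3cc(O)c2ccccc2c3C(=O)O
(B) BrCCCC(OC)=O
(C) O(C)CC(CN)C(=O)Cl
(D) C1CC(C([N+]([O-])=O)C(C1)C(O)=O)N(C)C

C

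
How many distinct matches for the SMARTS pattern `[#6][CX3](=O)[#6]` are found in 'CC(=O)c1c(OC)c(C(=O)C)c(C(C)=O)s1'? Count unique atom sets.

[#6][CX3](=O)[#6] is the SMARTS for a ketone: a carbonyl carbon (no H) flanked by two carbons.
The molecule carries 3 separate instances of an acetyl/ketone group (-C(=O)CH3) meeting every constraint; each maps to a distinct set of atoms, giving 3 matches.

3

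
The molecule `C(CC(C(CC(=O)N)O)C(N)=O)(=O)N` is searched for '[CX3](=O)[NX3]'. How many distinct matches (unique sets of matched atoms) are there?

3

[CX3](=O)[NX3] is the SMARTS for an amide: a carbonyl carbon bonded to a trivalent nitrogen.
The molecule carries 3 separate instances of a primary amide (-C(=O)NH2) meeting every constraint; each maps to a distinct set of atoms, giving 3 matches.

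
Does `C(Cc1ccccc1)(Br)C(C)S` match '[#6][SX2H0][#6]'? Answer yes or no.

No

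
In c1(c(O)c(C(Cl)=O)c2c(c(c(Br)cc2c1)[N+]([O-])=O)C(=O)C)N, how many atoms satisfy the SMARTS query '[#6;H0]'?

The query [#6;H0] means: any carbon with no attached hydrogen.
Check the 22 heavy atoms by environment: 8× c (aromatic, H0) → match; 2× c (aromatic, H1) → no; 1× N (H2) → no; 1× Br (H0) → no; 2× C (H0) → match; 3× O (H0) → no; 1× C (H3) → no; 1× O (H1) → no; 1× N (charge +1, H0) → no; 1× O (charge -1, H0) → no; 1× Cl (H0) → no.
Summing the matching environments: 8 + 2 = 10 matching atoms.

10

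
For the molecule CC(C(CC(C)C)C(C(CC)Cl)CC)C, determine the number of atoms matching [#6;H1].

5

The query [#6;H1] means: any carbon bearing exactly one hydrogen.
Check the 15 heavy atoms by environment: 3× C (H2) → no; 5× C (H1) → match; 1× Cl (H0) → no; 6× C (H3) → no.
That gives 5 matching atoms.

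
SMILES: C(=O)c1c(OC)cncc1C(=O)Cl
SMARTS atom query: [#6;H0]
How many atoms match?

The query [#6;H0] means: any carbon with no attached hydrogen.
Check the 13 heavy atoms by environment: 1× n (aromatic, H0) → no; 2× c (aromatic, H1) → no; 3× c (aromatic, H0) → match; 1× C (H1) → no; 3× O (H0) → no; 1× C (H0) → match; 1× Cl (H0) → no; 1× C (H3) → no.
Summing the matching environments: 3 + 1 = 4 matching atoms.

4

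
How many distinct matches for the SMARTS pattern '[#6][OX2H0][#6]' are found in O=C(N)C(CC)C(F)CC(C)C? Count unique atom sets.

0

[#6][OX2H0][#6] is the SMARTS for an ether: an aliphatic oxygen bridging two carbons with no H on the oxygen.
No fragment in the molecule satisfies every constraint, giving 0 matches.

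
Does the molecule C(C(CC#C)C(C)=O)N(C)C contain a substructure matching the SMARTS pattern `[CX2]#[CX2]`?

Yes

The pattern [CX2]#[CX2] describes a carbon-carbon triple bond — an alkyne.
The molecule carries an ethynyl group (-C#CH), whose atoms satisfy every constraint of the query, so the pattern matches.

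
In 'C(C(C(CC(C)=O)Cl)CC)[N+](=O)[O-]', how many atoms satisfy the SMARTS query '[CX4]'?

7

The query [CX4] means: C with X4: aliphatic carbon with exactly 4 total connections (bonds + H).
Check the 13 heavy atoms by environment: 7× C (X4) → match; 1× C (X3) → no; 2× O (X1) → no; 1× N (charge +1, X3) → no; 1× O (charge -1, X1) → no; 1× Cl (X1) → no.
That gives 7 matching atoms.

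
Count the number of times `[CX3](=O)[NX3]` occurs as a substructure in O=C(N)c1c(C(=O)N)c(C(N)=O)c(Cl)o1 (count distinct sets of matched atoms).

3

[CX3](=O)[NX3] is the SMARTS for an amide: a carbonyl carbon bonded to a trivalent nitrogen.
The molecule carries 3 separate instances of a primary amide (-C(=O)NH2) meeting every constraint; each maps to a distinct set of atoms, giving 3 matches.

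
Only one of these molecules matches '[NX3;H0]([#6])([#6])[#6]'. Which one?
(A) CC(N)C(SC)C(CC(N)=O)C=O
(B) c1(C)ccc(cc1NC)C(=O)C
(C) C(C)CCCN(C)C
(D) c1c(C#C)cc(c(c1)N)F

[NX3;H0]([#6])([#6])[#6] describes a trivalent nitrogen with no H, bonded to three carbons (a tertiary amine).
(A) has a primary amino group (-NH2) but the nitrogen has H2, not H0 with three carbons.
(B) has an N-methylamino group (-NHCH3) but the nitrogen still has one H (H1), not H0.
(C) contains a dimethylamino group (-N(CH3)2), which satisfies every atom and bond constraint.
(D) has a primary amino group (-NH2) but the nitrogen has H2, not H0 with three carbons.
So the answer is (C).

C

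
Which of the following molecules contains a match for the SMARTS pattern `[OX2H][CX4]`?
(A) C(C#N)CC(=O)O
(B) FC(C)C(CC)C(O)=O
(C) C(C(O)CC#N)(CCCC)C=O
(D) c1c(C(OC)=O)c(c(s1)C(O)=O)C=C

C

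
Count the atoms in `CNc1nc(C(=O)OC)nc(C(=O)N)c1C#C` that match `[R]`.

The query [R] means: R matches any atom that is part of a ring.
Check the 17 heavy atoms by environment: 2× n (aromatic, in 6-ring) → match; 4× c (aromatic, in 6-ring) → match; 6× C (acyclic) → no; 3× O (acyclic) → no; 2× N (acyclic) → no.
Summing the matching environments: 2 + 4 = 6 matching atoms.

6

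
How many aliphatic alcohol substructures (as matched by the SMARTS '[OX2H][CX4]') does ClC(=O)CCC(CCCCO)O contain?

[OX2H][CX4] is the SMARTS for an aliphatic alcohol: a hydroxyl oxygen bound to an sp3 (X4) carbon.
The molecule carries 2 separate instances of a hydroxyl group (-OH) meeting every constraint; each maps to a distinct set of atoms, giving 2 matches.

2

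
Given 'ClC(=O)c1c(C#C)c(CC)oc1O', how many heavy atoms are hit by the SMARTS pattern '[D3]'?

The query [D3] means: atom with exactly three heavy-atom neighbours.
Check the 13 heavy atoms by environment: 1× o (aromatic, D2) → no; 4× c (aromatic, D3) → match; 2× C (D2) → no; 2× C (D1) → no; 1× C (D3) → match; 2× O (D1) → no; 1× Cl (D1) → no.
Summing the matching environments: 4 + 1 = 5 matching atoms.

5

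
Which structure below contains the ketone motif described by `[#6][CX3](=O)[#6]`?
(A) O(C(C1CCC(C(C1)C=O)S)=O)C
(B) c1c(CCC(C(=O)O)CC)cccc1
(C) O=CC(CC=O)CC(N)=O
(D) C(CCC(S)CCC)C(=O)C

D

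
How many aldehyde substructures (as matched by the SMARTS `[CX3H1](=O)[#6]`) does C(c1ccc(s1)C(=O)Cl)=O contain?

[CX3H1](=O)[#6] is the SMARTS for an aldehyde: an sp2 carbon with one H, double-bonded to O and single-bonded to carbon.
Exactly one fragment in the molecule meets all constraints, giving 1 match.

1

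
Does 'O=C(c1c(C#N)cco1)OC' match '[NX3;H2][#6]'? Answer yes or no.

No

The pattern [NX3;H2][#6] describes a trivalent nitrogen with two H attached to carbon — a primary amine.
The closest candidate here is a nitrile (-C#N), but the nitrogen is NX1 (triple-bonded), not NX3 with two H. No other fragment satisfies the full query, so there is no match.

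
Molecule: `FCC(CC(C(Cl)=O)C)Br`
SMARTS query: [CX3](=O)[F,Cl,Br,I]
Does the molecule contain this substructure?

Yes

The pattern [CX3](=O)[F,Cl,Br,I] describes a carbonyl carbon bonded to a halogen — an acyl halide.
The molecule carries an acyl chloride (-C(=O)Cl), whose atoms satisfy every constraint of the query, so the pattern matches.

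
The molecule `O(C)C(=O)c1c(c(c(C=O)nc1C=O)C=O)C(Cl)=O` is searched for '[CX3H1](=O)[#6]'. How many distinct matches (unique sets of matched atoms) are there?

3

[CX3H1](=O)[#6] is the SMARTS for an aldehyde: an sp2 carbon with one H, double-bonded to O and single-bonded to carbon.
The molecule carries 3 separate instances of an aldehyde (-CHO) meeting every constraint; each maps to a distinct set of atoms, giving 3 matches.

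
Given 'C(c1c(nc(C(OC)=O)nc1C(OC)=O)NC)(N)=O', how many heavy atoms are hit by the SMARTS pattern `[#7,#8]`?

Check the 19 heavy atoms by environment: 2× n (aromatic) → match; 4× c (aromatic) → no; 2× N → match; 6× C → no; 5× O → match.
Summing the matching environments: 2 + 2 + 5 = 9 matching atoms.

9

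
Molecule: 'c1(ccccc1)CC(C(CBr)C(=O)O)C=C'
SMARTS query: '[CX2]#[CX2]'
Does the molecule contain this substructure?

No

The pattern [CX2]#[CX2] describes a carbon-carbon triple bond — an alkyne.
The closest candidate here is a vinyl group (-CH=CH2), but the C=C is a double bond; both carbons are CX3, not CX2. No other fragment satisfies the full query, so there is no match.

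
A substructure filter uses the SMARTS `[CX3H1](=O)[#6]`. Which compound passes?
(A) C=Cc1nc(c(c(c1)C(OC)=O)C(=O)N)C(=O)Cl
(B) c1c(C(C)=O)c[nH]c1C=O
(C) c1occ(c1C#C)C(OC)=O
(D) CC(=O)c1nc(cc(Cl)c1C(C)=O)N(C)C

B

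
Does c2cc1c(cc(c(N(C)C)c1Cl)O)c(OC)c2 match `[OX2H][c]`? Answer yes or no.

The pattern [OX2H][c] describes a hydroxyl oxygen attached to an aromatic carbon — a phenol.
The molecule carries a hydroxyl group (-OH), whose atoms satisfy every constraint of the query, so the pattern matches.

Yes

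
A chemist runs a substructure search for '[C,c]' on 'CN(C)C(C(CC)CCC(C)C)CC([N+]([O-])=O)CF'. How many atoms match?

14

Check the 19 heavy atoms by environment: 14× C → match; 1× N (charge +1) → no; 1× O (charge -1) → no; 1× O → no; 1× N → no; 1× F → no.
That gives 14 matching atoms.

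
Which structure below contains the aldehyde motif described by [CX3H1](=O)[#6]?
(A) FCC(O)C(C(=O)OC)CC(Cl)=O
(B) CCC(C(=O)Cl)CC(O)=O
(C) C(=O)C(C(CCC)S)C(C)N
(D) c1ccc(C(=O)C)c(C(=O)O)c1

C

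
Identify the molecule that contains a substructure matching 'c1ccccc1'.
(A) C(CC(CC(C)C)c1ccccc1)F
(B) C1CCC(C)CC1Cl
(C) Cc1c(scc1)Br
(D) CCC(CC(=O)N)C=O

A

c1ccccc1 describes six aromatic carbons in a ring (a benzene ring).
(A) contains a phenyl ring, which satisfies every atom and bond constraint.
(B) has a methyl group (-CH3) but no six-membered all-carbon aromatic ring is present.
(C) has a methyl group (-CH3) but no six-membered all-carbon aromatic ring is present.
(D) has a methyl group (-CH3) but no six-membered all-carbon aromatic ring is present.
So the answer is (A).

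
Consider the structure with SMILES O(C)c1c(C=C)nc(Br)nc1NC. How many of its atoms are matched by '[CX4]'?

The query [CX4] means: C with X4: aliphatic carbon with exactly 4 total connections (bonds + H).
Check the 13 heavy atoms by environment: 2× n (aromatic, X2) → no; 4× c (aromatic, X3) → no; 1× Br (X1) → no; 2× C (X3) → no; 1× N (X3) → no; 2× C (X4) → match; 1× O (X2) → no.
That gives 2 matching atoms.

2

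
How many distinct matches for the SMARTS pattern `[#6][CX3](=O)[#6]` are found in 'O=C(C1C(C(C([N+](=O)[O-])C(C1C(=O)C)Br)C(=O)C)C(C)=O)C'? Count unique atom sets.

4

[#6][CX3](=O)[#6] is the SMARTS for a ketone: a carbonyl carbon (no H) flanked by two carbons.
The molecule carries 4 separate instances of an acetyl/ketone group (-C(=O)CH3) meeting every constraint; each maps to a distinct set of atoms, giving 4 matches.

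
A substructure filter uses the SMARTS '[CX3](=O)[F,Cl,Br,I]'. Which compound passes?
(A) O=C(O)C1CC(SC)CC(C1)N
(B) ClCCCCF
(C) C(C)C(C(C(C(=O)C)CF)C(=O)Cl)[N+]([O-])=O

C

[CX3](=O)[F,Cl,Br,I] describes a carbonyl carbon bonded to a halogen (an acyl halide).
(A) has a carboxylic acid group (-C(=O)OH) but the carbonyl is bonded to -OH, not to a halogen.
(B) has a chloro substituent but the Cl is not on a carbonyl carbon.
(C) contains an acyl chloride (-C(=O)Cl), which satisfies every atom and bond constraint.
So the answer is (C).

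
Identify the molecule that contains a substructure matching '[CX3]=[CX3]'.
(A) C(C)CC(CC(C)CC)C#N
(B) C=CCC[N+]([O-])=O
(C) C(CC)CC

B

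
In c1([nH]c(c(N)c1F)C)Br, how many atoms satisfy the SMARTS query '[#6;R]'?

The query [#6;R] means: carbon that is part of a ring.
Check the 9 heavy atoms by environment: 1× n (aromatic, in 5-ring) → no; 4× c (aromatic, in 5-ring) → match; 1× N (acyclic) → no; 1× C (acyclic) → no; 1× Br (acyclic) → no; 1× F (acyclic) → no.
That gives 4 matching atoms.

4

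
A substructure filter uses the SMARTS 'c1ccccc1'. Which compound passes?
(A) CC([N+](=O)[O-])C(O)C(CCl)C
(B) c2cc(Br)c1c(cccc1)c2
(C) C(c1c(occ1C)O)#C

c1ccccc1 describes six aromatic carbons in a ring (a benzene ring).
(A) has a methyl group (-CH3) but no six-membered all-carbon aromatic ring is present.
(B) contains the required atom environment, so the pattern matches.
(C) has a methyl group (-CH3) but no six-membered all-carbon aromatic ring is present.
So the answer is (B).

B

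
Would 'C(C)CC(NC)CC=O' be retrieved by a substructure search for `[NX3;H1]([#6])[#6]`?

Yes

The pattern [NX3;H1]([#6])[#6] describes a trivalent nitrogen with one H, bonded to two carbons — a secondary amine.
The molecule carries an N-methylamino group (-NHCH3), whose atoms satisfy every constraint of the query, so the pattern matches.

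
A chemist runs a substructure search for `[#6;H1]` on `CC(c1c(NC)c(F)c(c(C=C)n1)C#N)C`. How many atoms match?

2

The query [#6;H1] means: any carbon bearing exactly one hydrogen.
Check the 16 heavy atoms by environment: 1× n (aromatic, H0) → no; 5× c (aromatic, H0) → no; 1× C (H0) → no; 1× N (H0) → no; 2× C (H1) → match; 3× C (H3) → no; 1× N (H1) → no; 1× F (H0) → no; 1× C (H2) → no.
That gives 2 matching atoms.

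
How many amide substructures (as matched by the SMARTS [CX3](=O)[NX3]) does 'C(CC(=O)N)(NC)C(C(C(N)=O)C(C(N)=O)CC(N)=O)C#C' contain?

[CX3](=O)[NX3] is the SMARTS for an amide: a carbonyl carbon bonded to a trivalent nitrogen.
The molecule carries 4 separate instances of a primary amide (-C(=O)NH2) meeting every constraint; each maps to a distinct set of atoms, giving 4 matches.

4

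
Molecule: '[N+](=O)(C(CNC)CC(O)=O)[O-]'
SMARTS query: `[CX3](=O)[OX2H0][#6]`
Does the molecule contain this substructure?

No

The pattern [CX3](=O)[OX2H0][#6] describes a carbonyl carbon bonded to an oxygen that is itself bonded to carbon (no H on that O) — an ester.
The closest candidate here is a carboxylic acid group (-C(=O)OH), but the singly-bonded O carries H (OX2H1, not H0). No other fragment satisfies the full query, so there is no match.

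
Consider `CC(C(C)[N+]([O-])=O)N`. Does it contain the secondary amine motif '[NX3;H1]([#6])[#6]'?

The pattern [NX3;H1]([#6])[#6] describes a trivalent nitrogen with one H, bonded to two carbons — a secondary amine.
The closest candidate here is a primary amino group (-NH2), but the nitrogen has H2 and only one carbon neighbour. No other fragment satisfies the full query, so there is no match.

No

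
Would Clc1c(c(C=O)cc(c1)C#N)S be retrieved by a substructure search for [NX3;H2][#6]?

The pattern [NX3;H2][#6] describes a trivalent nitrogen with two H attached to carbon — a primary amine.
The closest candidate here is a nitrile (-C#N), but the nitrogen is NX1 (triple-bonded), not NX3 with two H. No other fragment satisfies the full query, so there is no match.

No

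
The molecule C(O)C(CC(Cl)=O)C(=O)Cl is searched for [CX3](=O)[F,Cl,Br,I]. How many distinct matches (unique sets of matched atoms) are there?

2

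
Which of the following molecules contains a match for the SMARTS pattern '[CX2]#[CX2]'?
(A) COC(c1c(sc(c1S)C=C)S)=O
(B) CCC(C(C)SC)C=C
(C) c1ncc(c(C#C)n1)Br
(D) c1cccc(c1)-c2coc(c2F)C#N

C

[CX2]#[CX2] describes a carbon-carbon triple bond (an alkyne).
(A) has a vinyl group (-CH=CH2) but the C=C is a double bond; both carbons are CX3, not CX2.
(B) has a vinyl group (-CH=CH2) but the C=C is a double bond; both carbons are CX3, not CX2.
(C) contains an ethynyl group (-C#CH), which satisfies every atom and bond constraint.
(D) has a nitrile (-C#N) but the triple bond is C#N, not C#C.
So the answer is (C).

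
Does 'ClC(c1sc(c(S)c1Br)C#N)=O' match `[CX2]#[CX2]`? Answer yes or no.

No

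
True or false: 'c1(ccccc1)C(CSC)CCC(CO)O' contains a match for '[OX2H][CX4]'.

True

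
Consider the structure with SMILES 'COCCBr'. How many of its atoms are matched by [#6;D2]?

2

The query [#6;D2] means: any carbon bonded to exactly two heavy atoms.
Check the 5 heavy atoms by environment: 2× C (D2) → match; 1× O (D2) → no; 1× C (D1) → no; 1× Br (D1) → no.
That gives 2 matching atoms.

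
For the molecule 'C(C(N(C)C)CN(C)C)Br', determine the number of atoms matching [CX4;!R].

Check the 10 heavy atoms by environment: 7× C (X4, acyclic) → match; 2× N (X3, acyclic) → no; 1× Br (X1, acyclic) → no.
That gives 7 matching atoms.

7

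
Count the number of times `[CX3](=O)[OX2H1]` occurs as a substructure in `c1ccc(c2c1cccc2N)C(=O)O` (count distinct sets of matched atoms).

1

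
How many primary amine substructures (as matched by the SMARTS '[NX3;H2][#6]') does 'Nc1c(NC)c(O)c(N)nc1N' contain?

3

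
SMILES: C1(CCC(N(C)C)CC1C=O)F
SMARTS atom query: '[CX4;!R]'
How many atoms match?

2

The query [CX4;!R] means: aliphatic carbon with four total connections, not in a ring.
Check the 12 heavy atoms by environment: 6× C (X4, in 6-ring) → no; 1× N (X3, acyclic) → no; 2× C (X4, acyclic) → match; 1× C (X3, acyclic) → no; 1× O (X1, acyclic) → no; 1× F (X1, acyclic) → no.
That gives 2 matching atoms.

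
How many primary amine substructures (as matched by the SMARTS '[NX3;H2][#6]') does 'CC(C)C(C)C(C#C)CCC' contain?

0

[NX3;H2][#6] is the SMARTS for a primary amine: a trivalent nitrogen with two H attached to carbon.
No fragment in the molecule satisfies every constraint, giving 0 matches.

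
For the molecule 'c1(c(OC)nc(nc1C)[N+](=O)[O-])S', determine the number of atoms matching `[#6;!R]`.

2

The query [#6;!R] means: carbon not in any ring.
Check the 13 heavy atoms by environment: 2× n (aromatic, in 6-ring) → no; 4× c (aromatic, in 6-ring) → no; 2× C (acyclic) → match; 1× N (charge +1, acyclic) → no; 1× O (charge -1, acyclic) → no; 2× O (acyclic) → no; 1× S (acyclic) → no.
That gives 2 matching atoms.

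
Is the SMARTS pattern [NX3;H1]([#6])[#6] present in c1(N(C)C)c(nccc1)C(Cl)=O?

The pattern [NX3;H1]([#6])[#6] describes a trivalent nitrogen with one H, bonded to two carbons — a secondary amine.
The closest candidate here is a dimethylamino group (-N(CH3)2), but the nitrogen has H0, not H1. No other fragment satisfies the full query, so there is no match.

No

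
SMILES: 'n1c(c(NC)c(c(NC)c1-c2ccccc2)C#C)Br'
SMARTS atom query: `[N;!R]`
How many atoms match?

The query [N;!R] means: aliphatic nitrogen not in a ring.
Check the 19 heavy atoms by environment: 1× n (aromatic, in 6-ring) → no; 11× c (aromatic, in 6-ring) → no; 1× Br (acyclic) → no; 2× N (acyclic) → match; 4× C (acyclic) → no.
That gives 2 matching atoms.

2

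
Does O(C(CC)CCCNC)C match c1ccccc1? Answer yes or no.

The pattern c1ccccc1 describes six aromatic carbons in a ring — a benzene ring.
The closest candidate here is a methyl group (-CH3), but no six-membered all-carbon aromatic ring is present. No other fragment satisfies the full query, so there is no match.

No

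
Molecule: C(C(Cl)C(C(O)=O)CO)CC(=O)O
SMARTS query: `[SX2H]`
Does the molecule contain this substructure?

No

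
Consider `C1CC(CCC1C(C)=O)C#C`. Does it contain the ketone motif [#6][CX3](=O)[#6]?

Yes

The pattern [#6][CX3](=O)[#6] describes a carbonyl carbon (no H) flanked by two carbons — a ketone.
The molecule carries an acetyl/ketone group (-C(=O)CH3), whose atoms satisfy every constraint of the query, so the pattern matches.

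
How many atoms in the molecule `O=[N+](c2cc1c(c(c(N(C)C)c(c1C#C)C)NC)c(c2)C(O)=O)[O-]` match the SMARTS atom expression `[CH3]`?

The query [CH3] means: aliphatic carbon with exactly three hydrogens.
Check the 24 heavy atoms by environment: 8× c (aromatic, H0) → no; 2× c (aromatic, H1) → no; 2× C (H0) → no; 1× C (H1) → no; 2× O (H0) → no; 1× O (H1) → no; 1× N (H1) → no; 4× C (H3) → match; 1× N (charge +1, H0) → no; 1× O (charge -1, H0) → no; 1× N (H0) → no.
That gives 4 matching atoms.

4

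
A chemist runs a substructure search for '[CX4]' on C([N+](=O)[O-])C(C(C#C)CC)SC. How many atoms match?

6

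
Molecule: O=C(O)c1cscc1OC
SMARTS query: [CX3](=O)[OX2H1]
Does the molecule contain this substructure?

Yes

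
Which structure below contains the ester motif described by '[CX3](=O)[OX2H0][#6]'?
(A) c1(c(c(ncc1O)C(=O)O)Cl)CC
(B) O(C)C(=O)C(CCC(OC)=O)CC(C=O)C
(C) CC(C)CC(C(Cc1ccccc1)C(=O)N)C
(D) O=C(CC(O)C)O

B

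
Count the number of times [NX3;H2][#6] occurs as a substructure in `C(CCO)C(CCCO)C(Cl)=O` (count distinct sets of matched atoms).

0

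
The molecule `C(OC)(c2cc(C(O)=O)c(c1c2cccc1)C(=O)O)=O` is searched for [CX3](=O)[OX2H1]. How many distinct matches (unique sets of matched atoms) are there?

2

[CX3](=O)[OX2H1] is the SMARTS for a carboxylic acid: an sp2 carbon double-bonded to O and single-bonded to an -OH oxygen.
The molecule carries 2 separate instances of a carboxylic acid group (-C(=O)OH) meeting every constraint; each maps to a distinct set of atoms, giving 2 matches.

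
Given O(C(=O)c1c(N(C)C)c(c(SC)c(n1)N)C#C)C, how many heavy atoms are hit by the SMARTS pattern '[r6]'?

6

The query [r6] means: r6 matches atoms in a six-membered ring.
Check the 18 heavy atoms by environment: 1× n (aromatic, in 6-ring) → match; 5× c (aromatic, in 6-ring) → match; 7× C (acyclic) → no; 2× O (acyclic) → no; 2× N (acyclic) → no; 1× S (acyclic) → no.
Summing the matching environments: 1 + 5 = 6 matching atoms.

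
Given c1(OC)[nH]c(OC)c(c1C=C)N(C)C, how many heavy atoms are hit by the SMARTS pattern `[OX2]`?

2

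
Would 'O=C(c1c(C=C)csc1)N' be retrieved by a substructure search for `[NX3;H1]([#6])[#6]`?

No

The pattern [NX3;H1]([#6])[#6] describes a trivalent nitrogen with one H, bonded to two carbons — a secondary amine.
The closest candidate here is a primary amide (-C(=O)NH2), but the -C(=O)NH2 nitrogen has H2, not H1. No other fragment satisfies the full query, so there is no match.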